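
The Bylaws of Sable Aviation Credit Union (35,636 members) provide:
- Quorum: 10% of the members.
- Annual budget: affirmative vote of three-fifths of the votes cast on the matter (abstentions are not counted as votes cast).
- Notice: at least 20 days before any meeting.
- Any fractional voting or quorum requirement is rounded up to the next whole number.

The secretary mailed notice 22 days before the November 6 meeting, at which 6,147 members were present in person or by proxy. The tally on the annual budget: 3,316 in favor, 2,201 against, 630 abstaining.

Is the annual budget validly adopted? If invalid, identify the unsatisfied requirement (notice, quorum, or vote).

Valid — all requirements satisfied.

Notice: 22 days given; 20 required. Satisfied.
Quorum: 10% of 35,636 = 3,563.60, rounded up to 3,564; 6,147 present. Satisfied.
Vote: requires three-fifths of the votes cast (6,147 − 630 abstaining = 5,517); 3/5 of 5517 = 3310.20, rounded up to 3311, so 3,311 needed; 3,316 in favor. Satisfied.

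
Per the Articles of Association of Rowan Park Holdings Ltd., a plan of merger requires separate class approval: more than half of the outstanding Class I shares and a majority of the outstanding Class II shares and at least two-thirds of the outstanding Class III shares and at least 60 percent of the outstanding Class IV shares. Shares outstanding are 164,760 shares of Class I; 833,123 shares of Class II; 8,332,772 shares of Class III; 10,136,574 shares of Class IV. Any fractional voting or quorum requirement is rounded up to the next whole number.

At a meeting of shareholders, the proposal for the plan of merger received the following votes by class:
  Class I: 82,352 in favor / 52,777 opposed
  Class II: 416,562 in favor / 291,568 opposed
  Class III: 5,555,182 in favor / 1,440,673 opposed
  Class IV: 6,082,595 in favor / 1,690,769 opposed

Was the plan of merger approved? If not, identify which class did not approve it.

Not approved — the Class I shares did not give the required vote.

Class I: a majority of 164760 is 82381; 82,381 required, 82,352 in favor — not approved.
Class II: a majority of 833123 is 416562; 416,562 required, 416,562 in favor — approved.
Class III: 2/3 of 8332772 = 5555181.33, rounded up to 5555182; 5,555,182 required, 5,555,182 in favor — approved.
Class IV: 3/5 of 10136574 = 6081944.40, rounded up to 6081945; 6,081,945 required, 6,082,595 in favor — approved.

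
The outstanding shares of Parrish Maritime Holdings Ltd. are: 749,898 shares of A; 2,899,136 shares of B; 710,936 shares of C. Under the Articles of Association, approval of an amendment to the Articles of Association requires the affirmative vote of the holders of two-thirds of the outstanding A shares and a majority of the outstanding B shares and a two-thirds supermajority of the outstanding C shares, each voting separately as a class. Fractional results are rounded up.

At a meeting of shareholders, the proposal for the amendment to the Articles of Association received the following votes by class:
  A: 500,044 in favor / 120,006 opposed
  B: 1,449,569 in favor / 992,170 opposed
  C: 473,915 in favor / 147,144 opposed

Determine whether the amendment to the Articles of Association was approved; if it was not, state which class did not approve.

Not approved — the C shares did not give the required vote.

A: 2/3 of 749898 = 499932; 499,932 required, 500,044 in favor — approved.
B: a majority of 2899136 is 1449569; 1,449,569 required, 1,449,569 in favor — approved.
C: 2/3 of 710936 = 473957.33, rounded up to 473958; 473,958 required, 473,915 in favor — not approved.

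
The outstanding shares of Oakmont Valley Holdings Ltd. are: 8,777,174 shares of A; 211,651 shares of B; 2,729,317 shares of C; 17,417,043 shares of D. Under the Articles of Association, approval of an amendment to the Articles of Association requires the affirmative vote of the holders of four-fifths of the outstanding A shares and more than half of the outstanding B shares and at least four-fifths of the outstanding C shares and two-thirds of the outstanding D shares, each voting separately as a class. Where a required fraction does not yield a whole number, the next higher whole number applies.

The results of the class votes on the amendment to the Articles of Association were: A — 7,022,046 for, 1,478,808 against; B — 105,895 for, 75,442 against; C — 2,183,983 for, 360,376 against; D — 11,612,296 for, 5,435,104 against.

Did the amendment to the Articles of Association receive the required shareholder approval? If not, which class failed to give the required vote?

A: 4/5 of 8777174 = 7021739.20, rounded up to 7021740; 7,021,740 required, 7,022,046 in favor — approved.
B: a majority of 211651 is 105826; 105,826 required, 105,895 in favor — approved.
C: 4/5 of 2729317 = 2183453.60, rounded up to 2183454; 2,183,454 required, 2,183,983 in favor — approved.
D: 2/3 of 17417043 = 11611362; 11,611,362 required, 11,612,296 in favor — approved.

Approved — every class gave the required vote.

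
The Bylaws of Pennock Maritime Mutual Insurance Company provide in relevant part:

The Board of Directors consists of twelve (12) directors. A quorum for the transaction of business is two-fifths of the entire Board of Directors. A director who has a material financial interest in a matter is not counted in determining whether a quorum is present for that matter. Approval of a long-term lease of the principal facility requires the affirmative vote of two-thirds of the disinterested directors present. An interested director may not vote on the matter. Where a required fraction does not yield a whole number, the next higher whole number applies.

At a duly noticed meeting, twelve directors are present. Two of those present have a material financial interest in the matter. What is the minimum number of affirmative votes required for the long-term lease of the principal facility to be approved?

7

The long-term lease of the principal facility requires two-thirds of the disinterested directors present (12 − 2 = 10).
2/3 of 10 = 6.67, rounded up to 7.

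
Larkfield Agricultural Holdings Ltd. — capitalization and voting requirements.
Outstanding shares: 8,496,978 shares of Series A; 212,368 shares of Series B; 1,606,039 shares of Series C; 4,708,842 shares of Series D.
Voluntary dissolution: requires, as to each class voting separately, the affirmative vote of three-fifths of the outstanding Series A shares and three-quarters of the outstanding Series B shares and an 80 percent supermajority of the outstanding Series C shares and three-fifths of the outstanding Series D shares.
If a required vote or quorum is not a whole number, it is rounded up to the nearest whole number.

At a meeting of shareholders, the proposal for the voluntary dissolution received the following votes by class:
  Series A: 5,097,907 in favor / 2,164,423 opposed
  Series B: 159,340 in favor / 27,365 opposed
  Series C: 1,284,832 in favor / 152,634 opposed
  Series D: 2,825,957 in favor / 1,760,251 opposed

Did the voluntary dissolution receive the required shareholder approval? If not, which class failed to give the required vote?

Series A: 3/5 of 8496978 = 5098186.80, rounded up to 5098187; 5,098,187 required, 5,097,907 in favor — not approved.
Series B: 3/4 of 212368 = 159276; 159,276 required, 159,340 in favor — approved.
Series C: 4/5 of 1606039 = 1284831.20, rounded up to 1284832; 1,284,832 required, 1,284,832 in favor — approved.
Series D: 3/5 of 4708842 = 2825305.20, rounded up to 2825306; 2,825,306 required, 2,825,957 in favor — approved.

Not approved — the Series A shares did not give the required vote.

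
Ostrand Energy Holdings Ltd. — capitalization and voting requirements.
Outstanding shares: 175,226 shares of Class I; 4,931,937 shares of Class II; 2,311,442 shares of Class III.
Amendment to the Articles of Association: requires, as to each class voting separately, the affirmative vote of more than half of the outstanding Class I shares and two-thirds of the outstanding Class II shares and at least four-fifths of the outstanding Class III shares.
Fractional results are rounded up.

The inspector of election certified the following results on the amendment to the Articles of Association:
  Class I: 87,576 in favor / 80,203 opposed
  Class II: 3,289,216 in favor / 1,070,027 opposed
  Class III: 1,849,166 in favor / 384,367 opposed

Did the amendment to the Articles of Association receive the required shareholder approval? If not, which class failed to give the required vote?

Not approved — the Class I shares did not give the required vote.

Class I: a majority of 175226 is 87614; 87,614 required, 87,576 in favor — not approved.
Class II: 2/3 of 4931937 = 3287958; 3,287,958 required, 3,289,216 in favor — approved.
Class III: 4/5 of 2311442 = 1849153.60, rounded up to 1849154; 1,849,154 required, 1,849,166 in favor — approved.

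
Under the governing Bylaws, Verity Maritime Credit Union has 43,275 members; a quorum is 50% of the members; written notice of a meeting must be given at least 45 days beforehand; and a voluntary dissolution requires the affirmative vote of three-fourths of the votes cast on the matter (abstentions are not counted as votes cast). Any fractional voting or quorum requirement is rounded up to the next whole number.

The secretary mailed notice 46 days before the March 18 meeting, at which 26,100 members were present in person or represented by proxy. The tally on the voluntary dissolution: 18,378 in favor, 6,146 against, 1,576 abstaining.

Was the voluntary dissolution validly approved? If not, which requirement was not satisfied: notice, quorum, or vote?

Invalid — vote requirement not satisfied.

Notice: 46 days given; 45 required. Satisfied.
Quorum: 50% of 43,275 = 21,637.50, rounded up to 21,638; 26,100 present. Satisfied.
Vote: requires three-fourths of the votes cast (26,100 − 1,576 abstaining = 24,524); 3/4 of 24524 = 18393, so 18,393 needed; 18,378 in favor. Not satisfied.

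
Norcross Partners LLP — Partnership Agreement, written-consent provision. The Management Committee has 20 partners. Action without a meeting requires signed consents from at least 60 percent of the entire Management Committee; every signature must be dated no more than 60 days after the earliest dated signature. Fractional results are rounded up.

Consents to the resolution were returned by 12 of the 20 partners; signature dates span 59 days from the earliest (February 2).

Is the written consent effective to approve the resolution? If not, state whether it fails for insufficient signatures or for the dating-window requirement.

Signatures required: at least 60 percent of 20 — 3/5 of 20 = 12, so 12 needed; 12 signed. Sufficient.
Dating window: the latest signature is 59 days after the earliest; the limit is 60 days. Within the window.

Effective — both the signature and dating-window requirements are satisfied.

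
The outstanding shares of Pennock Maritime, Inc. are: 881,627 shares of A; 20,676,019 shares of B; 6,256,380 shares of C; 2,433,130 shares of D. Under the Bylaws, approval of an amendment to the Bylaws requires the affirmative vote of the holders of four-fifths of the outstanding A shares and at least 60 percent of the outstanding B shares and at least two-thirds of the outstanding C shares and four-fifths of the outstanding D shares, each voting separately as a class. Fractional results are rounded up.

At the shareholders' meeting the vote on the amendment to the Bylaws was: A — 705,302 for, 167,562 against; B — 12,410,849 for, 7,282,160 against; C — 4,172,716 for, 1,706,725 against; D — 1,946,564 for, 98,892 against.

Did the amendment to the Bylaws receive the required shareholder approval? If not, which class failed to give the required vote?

Approved — every class gave the required vote.

A: 4/5 of 881627 = 705301.60, rounded up to 705302; 705,302 required, 705,302 in favor — approved.
B: 3/5 of 20676019 = 12405611.40, rounded up to 12405612; 12,405,612 required, 12,410,849 in favor — approved.
C: 2/3 of 6256380 = 4170920; 4,170,920 required, 4,172,716 in favor — approved.
D: 4/5 of 2433130 = 1946504; 1,946,504 required, 1,946,564 in favor — approved.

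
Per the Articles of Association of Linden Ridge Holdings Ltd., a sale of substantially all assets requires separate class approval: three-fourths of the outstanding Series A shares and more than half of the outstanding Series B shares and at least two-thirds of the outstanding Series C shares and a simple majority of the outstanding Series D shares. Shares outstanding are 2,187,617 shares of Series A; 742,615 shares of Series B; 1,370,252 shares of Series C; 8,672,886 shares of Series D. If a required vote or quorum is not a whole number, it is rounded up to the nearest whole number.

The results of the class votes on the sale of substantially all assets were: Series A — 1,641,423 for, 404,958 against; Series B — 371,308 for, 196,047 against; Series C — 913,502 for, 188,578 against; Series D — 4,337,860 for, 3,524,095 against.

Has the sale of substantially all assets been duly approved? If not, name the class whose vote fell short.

Series A: 3/4 of 2187617 = 1640712.75, rounded up to 1640713; 1,640,713 required, 1,641,423 in favor — approved.
Series B: a majority of 742615 is 371308; 371,308 required, 371,308 in favor — approved.
Series C: 2/3 of 1370252 = 913501.33, rounded up to 913502; 913,502 required, 913,502 in favor — approved.
Series D: a majority of 8672886 is 4336444; 4,336,444 required, 4,337,860 in favor — approved.

Approved — every class gave the required vote.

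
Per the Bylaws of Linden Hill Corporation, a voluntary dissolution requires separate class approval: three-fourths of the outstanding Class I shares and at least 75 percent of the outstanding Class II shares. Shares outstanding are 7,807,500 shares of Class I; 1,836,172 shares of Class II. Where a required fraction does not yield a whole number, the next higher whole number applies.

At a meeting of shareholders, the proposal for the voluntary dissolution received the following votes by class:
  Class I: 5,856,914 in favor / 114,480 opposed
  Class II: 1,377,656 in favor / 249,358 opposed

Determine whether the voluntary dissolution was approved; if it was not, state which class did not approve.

Class I: 3/4 of 7807500 = 5855625; 5,855,625 required, 5,856,914 in favor — approved.
Class II: 3/4 of 1836172 = 1377129; 1,377,129 required, 1,377,656 in favor — approved.

Approved — every class gave the required vote.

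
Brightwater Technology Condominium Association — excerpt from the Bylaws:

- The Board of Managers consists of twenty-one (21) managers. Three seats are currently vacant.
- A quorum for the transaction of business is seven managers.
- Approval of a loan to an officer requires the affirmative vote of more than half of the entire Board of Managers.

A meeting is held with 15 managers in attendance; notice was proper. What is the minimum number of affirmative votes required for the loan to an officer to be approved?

The loan to an officer requires a majority of the entire Board of Managers (21).
A majority of 21 is 11.

11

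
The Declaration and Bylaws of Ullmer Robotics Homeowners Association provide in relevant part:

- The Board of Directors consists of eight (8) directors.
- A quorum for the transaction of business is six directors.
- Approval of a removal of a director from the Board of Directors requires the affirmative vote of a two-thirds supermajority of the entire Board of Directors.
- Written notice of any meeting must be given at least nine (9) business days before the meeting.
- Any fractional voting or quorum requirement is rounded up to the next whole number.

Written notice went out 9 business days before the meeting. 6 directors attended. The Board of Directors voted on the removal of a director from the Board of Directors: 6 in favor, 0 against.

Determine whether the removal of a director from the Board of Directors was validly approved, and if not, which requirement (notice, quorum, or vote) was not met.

Valid — all requirements satisfied.

Notice: 9 business days given; 9 required (9 ≥ 9). Satisfied.
Quorum: 6 present; quorum is 6. Satisfied.
Vote: the removal of a director from the Board of Directors requires two-thirds of the entire Board of Directors (8). 2/3 of 8 = 5.33, rounded up to 6, so 6 affirmative votes are needed; 6 voted in favor. Satisfied.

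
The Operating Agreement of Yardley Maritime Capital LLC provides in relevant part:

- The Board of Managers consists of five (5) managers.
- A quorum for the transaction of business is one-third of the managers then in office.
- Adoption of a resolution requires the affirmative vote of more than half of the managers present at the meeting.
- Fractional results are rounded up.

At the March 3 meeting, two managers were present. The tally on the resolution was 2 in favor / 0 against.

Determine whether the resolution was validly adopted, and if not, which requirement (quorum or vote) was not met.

Quorum: 2 present; quorum is 2. Satisfied.
Vote: the resolution requires a majority of the managers present (2). A majority of 2 is 2, so 2 affirmative votes are needed; 2 voted in favor. Satisfied.

Valid — all requirements satisfied.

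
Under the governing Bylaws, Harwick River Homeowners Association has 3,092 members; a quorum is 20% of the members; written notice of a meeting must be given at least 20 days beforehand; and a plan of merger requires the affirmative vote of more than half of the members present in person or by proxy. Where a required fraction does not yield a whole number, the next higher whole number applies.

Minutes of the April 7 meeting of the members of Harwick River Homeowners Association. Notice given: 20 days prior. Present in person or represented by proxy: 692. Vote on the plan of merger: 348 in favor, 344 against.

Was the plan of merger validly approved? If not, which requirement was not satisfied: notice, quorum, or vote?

Notice: 20 days given; 20 required. Satisfied.
Quorum: 20% of 3,092 = 618.40, rounded up to 619; 692 present. Satisfied.
Vote: requires a majority of those present (692); a majority of 692 is 347, so 347 needed; 348 in favor. Satisfied.

Valid — all requirements satisfied.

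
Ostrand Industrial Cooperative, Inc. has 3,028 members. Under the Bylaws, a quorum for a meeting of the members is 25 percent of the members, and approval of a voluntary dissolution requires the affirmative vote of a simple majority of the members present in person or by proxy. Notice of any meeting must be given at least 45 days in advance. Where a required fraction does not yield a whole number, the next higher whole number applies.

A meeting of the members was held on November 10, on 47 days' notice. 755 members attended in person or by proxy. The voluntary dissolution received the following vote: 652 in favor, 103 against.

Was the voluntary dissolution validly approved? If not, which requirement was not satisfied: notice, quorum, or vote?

Invalid — quorum requirement not satisfied.

Notice: 47 days given; 45 required. Satisfied.
Quorum: 25% of 3,028 = 757; 755 present. Not satisfied.
Vote: requires a majority of those present (755); a majority of 755 is 378, so 378 needed; 652 in favor. Satisfied.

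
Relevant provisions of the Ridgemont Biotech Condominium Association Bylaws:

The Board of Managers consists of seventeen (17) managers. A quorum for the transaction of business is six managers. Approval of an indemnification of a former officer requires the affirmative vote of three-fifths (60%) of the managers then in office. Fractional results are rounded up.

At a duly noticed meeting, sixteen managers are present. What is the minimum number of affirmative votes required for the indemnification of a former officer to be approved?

The indemnification of a former officer requires three-fifths of the managers then in office (17).
3/5 of 17 = 10.20, rounded up to 11.

11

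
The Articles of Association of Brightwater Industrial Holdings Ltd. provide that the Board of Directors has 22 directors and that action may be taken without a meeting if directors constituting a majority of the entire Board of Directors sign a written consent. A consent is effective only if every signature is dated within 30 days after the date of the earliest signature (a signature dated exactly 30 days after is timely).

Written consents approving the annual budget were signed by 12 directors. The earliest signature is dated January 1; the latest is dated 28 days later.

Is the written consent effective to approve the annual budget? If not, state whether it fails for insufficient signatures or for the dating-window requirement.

Signatures required: a majority of 22 — a majority of 22 is 12, so 12 needed; 12 signed. Sufficient.
Dating window: the latest signature is 28 days after the earliest; the limit is 30 days. Within the window.

Effective — both the signature and dating-window requirements are satisfied.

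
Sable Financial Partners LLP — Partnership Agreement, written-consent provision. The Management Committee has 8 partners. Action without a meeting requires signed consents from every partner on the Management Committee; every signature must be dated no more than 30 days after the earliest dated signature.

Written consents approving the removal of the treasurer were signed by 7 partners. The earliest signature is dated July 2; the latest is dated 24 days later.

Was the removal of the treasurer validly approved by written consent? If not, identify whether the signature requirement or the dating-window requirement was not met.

Signatures required: the unanimous vote of 8 — unanimous means all 8, so 8 needed; 7 signed. Insufficient.
Dating window: the latest signature is 24 days after the earliest; the limit is 30 days. Within the window.

Not effective — insufficient signatures.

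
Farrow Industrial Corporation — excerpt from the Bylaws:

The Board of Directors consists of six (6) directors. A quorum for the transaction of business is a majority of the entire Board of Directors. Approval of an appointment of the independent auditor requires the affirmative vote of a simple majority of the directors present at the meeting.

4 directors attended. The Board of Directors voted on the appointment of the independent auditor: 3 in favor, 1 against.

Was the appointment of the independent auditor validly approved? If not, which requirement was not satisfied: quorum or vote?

Valid — all requirements satisfied.

Quorum: 4 present; quorum is 4. Satisfied.
Vote: the appointment of the independent auditor requires a majority of the directors present (4). A majority of 4 is 3, so 3 affirmative votes are needed; 3 voted in favor. Satisfied.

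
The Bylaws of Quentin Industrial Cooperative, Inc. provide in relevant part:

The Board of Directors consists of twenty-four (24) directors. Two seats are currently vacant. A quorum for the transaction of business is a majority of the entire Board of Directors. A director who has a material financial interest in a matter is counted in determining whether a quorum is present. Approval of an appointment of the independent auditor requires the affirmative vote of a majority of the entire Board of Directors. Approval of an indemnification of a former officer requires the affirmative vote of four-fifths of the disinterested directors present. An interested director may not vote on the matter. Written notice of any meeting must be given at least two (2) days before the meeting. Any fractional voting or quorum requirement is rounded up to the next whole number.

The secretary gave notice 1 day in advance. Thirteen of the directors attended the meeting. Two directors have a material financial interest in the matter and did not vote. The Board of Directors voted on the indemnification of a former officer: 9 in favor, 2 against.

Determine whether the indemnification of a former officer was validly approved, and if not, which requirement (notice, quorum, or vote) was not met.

Notice: 1 day given; 2 required (1 < 2). Not satisfied.
Quorum: 13 present (interested directors count toward quorum); quorum is 13. Satisfied.
Vote: the indemnification of a former officer requires four-fifths of the disinterested directors present (13 − 2 = 11). 4/5 of 11 = 8.80, rounded up to 9, so 9 affirmative votes are needed; 9 voted in favor. Satisfied.

Invalid — notice requirement not satisfied.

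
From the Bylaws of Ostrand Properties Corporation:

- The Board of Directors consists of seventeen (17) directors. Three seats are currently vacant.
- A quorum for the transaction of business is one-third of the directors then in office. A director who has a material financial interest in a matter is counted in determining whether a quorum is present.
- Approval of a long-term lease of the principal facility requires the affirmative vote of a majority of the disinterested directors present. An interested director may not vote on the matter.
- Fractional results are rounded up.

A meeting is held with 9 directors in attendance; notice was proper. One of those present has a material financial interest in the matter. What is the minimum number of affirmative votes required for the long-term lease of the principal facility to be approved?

5

The long-term lease of the principal facility requires a majority of the disinterested directors present (9 − 1 = 8).
A majority of 8 is 5.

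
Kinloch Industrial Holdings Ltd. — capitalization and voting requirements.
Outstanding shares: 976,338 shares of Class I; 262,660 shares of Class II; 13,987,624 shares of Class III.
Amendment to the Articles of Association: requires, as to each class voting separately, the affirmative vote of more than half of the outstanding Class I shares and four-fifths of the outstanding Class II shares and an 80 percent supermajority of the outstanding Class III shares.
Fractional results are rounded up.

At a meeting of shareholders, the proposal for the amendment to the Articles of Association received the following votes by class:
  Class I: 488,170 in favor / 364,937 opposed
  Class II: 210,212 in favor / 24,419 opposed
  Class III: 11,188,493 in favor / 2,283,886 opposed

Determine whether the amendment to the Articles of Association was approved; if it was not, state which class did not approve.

Not approved — the Class III shares did not give the required vote.

Class I: a majority of 976338 is 488170; 488,170 required, 488,170 in favor — approved.
Class II: 4/5 of 262660 = 210128; 210,128 required, 210,212 in favor — approved.
Class III: 4/5 of 13987624 = 11190099.20, rounded up to 11190100; 11,190,100 required, 11,188,493 in favor — not approved.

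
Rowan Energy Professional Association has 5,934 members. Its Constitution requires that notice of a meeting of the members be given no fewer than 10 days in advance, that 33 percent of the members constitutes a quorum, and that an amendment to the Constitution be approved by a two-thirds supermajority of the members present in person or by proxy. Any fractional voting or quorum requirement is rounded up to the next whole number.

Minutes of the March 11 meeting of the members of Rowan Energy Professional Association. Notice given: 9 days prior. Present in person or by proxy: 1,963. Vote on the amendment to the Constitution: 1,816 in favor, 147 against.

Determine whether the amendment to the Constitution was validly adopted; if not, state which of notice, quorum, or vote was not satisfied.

Invalid — notice requirement not satisfied.

Notice: 9 days given; 10 required. Not satisfied.
Quorum: 33% of 5,934 = 1,958.22, rounded up to 1,959; 1,963 present. Satisfied.
Vote: requires two-thirds of those present (1,963); 2/3 of 1963 = 1308.67, rounded up to 1309, so 1,309 needed; 1,816 in favor. Satisfied.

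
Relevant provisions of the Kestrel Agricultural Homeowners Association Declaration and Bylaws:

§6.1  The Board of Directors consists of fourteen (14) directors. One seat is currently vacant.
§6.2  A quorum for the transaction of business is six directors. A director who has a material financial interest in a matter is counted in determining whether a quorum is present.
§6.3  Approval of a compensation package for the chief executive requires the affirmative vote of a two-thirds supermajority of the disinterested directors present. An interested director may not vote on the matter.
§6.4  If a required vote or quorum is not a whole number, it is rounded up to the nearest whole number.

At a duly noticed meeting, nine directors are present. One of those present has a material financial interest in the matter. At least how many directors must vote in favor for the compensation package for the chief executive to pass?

6

The compensation package for the chief executive requires two-thirds of the disinterested directors present (9 − 1 = 8).
2/3 of 8 = 5.33, rounded up to 6.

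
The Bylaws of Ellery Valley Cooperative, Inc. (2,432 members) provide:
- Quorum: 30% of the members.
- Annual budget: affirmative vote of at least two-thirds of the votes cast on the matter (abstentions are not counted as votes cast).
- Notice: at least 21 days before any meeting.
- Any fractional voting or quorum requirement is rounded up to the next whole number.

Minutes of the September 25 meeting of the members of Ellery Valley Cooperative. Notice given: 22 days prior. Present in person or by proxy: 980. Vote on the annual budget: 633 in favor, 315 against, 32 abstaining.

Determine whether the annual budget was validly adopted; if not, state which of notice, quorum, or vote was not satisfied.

Valid — all requirements satisfied.

Notice: 22 days given; 21 required. Satisfied.
Quorum: 30% of 2,432 = 729.60, rounded up to 730; 980 present. Satisfied.
Vote: requires two-thirds of the votes cast (980 − 32 abstaining = 948); 2/3 of 948 = 632, so 632 needed; 633 in favor. Satisfied.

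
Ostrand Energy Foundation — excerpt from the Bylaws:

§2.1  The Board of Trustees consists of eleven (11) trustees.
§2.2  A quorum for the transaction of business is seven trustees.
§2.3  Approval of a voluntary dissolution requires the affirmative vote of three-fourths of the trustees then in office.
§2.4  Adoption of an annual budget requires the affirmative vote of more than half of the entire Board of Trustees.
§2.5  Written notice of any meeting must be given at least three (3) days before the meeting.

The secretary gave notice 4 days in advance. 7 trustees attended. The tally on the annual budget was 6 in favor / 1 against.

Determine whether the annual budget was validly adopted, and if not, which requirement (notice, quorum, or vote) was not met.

Notice: 4 days given; 3 required (4 ≥ 3). Satisfied.
Quorum: 7 present; quorum is 7. Satisfied.
Vote: the annual budget requires a majority of the entire Board of Trustees (11). A majority of 11 is 6, so 6 affirmative votes are needed; 6 voted in favor. Satisfied.

Valid — all requirements satisfied.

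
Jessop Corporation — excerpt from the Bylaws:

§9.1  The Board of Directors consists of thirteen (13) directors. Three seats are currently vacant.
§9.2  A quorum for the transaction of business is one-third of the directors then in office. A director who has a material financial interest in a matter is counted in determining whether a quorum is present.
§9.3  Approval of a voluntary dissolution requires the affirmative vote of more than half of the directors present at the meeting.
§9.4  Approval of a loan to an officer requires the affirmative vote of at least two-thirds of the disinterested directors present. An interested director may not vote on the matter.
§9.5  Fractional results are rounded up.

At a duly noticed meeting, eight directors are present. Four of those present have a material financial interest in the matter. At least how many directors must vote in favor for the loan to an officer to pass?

3

The loan to an officer requires two-thirds of the disinterested directors present (8 − 4 = 4).
2/3 of 4 = 2.67, rounded up to 3.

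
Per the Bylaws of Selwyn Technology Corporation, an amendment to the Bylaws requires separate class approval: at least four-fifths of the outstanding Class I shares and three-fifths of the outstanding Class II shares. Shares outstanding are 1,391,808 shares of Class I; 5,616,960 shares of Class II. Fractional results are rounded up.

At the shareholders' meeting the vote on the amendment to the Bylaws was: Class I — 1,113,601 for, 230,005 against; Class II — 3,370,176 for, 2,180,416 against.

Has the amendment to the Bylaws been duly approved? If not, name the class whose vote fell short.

Class I: 4/5 of 1391808 = 1113446.40, rounded up to 1113447; 1,113,447 required, 1,113,601 in favor — approved.
Class II: 3/5 of 5616960 = 3370176; 3,370,176 required, 3,370,176 in favor — approved.

Approved — every class gave the required vote.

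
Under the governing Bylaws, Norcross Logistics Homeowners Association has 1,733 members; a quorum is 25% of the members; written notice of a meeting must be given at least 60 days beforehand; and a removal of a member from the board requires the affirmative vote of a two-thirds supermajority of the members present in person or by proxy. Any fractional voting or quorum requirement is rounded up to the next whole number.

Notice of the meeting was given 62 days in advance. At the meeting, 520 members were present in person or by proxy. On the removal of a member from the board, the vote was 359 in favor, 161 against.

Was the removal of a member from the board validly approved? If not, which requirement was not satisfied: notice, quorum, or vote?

Notice: 62 days given; 60 required. Satisfied.
Quorum: 25% of 1,733 = 433.25, rounded up to 434; 520 present. Satisfied.
Vote: requires two-thirds of those present (520); 2/3 of 520 = 346.67, rounded up to 347, so 347 needed; 359 in favor. Satisfied.

Valid — all requirements satisfied.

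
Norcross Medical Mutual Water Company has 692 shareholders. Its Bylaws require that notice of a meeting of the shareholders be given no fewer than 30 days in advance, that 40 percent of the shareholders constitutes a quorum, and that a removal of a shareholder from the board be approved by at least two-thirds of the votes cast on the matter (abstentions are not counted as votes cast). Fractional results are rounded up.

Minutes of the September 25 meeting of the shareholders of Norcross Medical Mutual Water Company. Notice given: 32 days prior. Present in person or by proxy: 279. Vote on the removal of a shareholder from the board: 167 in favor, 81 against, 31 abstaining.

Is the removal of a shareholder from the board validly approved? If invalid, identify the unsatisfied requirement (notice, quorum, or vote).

Notice: 32 days given; 30 required. Satisfied.
Quorum: 40% of 692 = 276.80, rounded up to 277; 279 present. Satisfied.
Vote: requires two-thirds of the votes cast (279 − 31 abstaining = 248); 2/3 of 248 = 165.33, rounded up to 166, so 166 needed; 167 in favor. Satisfied.

Valid — all requirements satisfied.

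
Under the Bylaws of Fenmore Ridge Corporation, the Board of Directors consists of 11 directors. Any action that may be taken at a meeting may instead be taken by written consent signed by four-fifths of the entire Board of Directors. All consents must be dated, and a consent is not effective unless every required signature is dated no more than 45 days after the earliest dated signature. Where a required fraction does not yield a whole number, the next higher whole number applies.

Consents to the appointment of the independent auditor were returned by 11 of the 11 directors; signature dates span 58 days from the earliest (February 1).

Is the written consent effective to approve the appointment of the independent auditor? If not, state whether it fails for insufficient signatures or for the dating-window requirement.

Not effective — dating-window requirement not satisfied.

Signatures required: four-fifths of 11 — 4/5 of 11 = 8.80, rounded up to 9, so 9 needed; 11 signed. Sufficient.
Dating window: the latest signature is 58 days after the earliest; the limit is 45 days. Outside the window.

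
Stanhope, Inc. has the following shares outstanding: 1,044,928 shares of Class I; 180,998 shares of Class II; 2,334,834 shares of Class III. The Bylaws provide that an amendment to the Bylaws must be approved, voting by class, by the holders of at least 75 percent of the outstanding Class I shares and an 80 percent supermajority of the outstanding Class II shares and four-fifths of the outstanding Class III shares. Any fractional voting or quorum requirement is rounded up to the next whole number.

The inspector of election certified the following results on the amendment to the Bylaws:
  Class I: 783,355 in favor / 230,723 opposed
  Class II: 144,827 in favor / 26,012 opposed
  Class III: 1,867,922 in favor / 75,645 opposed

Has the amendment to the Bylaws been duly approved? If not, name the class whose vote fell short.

Class I: 3/4 of 1044928 = 783696; 783,696 required, 783,355 in favor — not approved.
Class II: 4/5 of 180998 = 144798.40, rounded up to 144799; 144,799 required, 144,827 in favor — approved.
Class III: 4/5 of 2334834 = 1867867.20, rounded up to 1867868; 1,867,868 required, 1,867,922 in favor — approved.

Not approved — the Class I shares did not give the required vote.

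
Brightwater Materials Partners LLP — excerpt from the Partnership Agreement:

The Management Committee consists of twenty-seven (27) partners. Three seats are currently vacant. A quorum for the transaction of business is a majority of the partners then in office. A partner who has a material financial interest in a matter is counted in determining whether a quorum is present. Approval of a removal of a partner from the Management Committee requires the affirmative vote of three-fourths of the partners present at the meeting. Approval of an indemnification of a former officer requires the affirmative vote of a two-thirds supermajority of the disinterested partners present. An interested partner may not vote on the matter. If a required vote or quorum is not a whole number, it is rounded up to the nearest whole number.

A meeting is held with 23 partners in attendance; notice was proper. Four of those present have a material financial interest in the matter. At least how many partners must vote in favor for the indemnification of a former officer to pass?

13

The indemnification of a former officer requires two-thirds of the disinterested partners present (23 − 4 = 19).
2/3 of 19 = 12.67, rounded up to 13.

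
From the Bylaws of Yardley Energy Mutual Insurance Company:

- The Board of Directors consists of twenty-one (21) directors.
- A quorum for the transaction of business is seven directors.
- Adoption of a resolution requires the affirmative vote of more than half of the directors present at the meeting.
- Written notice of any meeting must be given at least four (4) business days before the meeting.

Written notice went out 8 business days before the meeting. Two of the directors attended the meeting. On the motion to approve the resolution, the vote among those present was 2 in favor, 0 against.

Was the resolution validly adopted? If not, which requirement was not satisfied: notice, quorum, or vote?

Invalid — quorum requirement not satisfied.

Notice: 8 business days given; 4 required (8 ≥ 4). Satisfied.
Quorum: 2 present; quorum is 7. Not satisfied.
Vote: the resolution requires a majority of the directors present (2). A majority of 2 is 2, so 2 affirmative votes are needed; 2 voted in favor. Satisfied. (Moot — without a quorum no business can be validly transacted.)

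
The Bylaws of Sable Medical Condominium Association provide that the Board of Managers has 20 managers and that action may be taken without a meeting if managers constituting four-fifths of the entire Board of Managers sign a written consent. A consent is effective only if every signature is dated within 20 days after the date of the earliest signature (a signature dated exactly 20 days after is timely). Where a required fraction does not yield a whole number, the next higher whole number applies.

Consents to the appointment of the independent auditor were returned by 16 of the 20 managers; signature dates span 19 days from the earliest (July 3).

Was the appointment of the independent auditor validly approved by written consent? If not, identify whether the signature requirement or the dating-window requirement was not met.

Effective — both the signature and dating-window requirements are satisfied.

Signatures required: four-fifths of 20 — 4/5 of 20 = 16, so 16 needed; 16 signed. Sufficient.
Dating window: the latest signature is 19 days after the earliest; the limit is 20 days. Within the window.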